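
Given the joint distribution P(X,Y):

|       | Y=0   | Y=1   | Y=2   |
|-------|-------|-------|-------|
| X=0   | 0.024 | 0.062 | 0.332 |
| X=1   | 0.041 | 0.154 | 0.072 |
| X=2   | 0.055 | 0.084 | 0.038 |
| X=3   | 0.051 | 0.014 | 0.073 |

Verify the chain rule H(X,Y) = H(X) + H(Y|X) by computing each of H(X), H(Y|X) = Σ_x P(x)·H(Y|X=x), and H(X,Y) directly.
H(X) = 1.8712 bits, H(Y|X) = 1.2031 bits, H(X,Y) = 3.0743 bits

Marginal of X (row sums):
  P(X=0) = 0.024 + 0.062 + 0.332 = 0.418
  P(X=1) = 0.041 + 0.154 + 0.072 = 0.267
  P(X=2) = 0.055 + 0.084 + 0.038 = 0.177
  P(X=3) = 0.051 + 0.014 + 0.073 = 0.138
H(X) = -[0.418·log₂(0.418) + 0.267·log₂(0.267) + 0.177·log₂(0.177) + 0.138·log₂(0.138)]
  = 0.52602 + 0.50866 + 0.44218 + 0.39430 = 1.8712 bits

H(Y|X) = Σ_x P(x)·H(Y|X=x):
  X=0: P(X=0) = 0.418, P(Y|X=0) = (12/209, 31/209, 166/209) → H(Y|X=0) = 0.90900
  X=1: P(X=1) = 0.267, P(Y|X=1) = (41/267, 154/267, 24/89) → H(Y|X=1) = 1.38287
  X=2: P(X=2) = 0.177, P(Y|X=2) = (55/177, 28/59, 38/177) → H(Y|X=2) = 1.51082
  X=3: P(X=3) = 0.138, P(Y|X=3) = (17/46, 7/69, 73/138) → H(Y|X=3) = 1.35161
H(Y|X) = 0.418·0.90900 + 0.267·1.38287 + 0.177·1.51082 + 0.138·1.35161 = 1.2031 bits

H(X,Y) = -Σ_{x,y} P(x,y) log₂ P(x,y). Per-cell terms -P(x,y)·log₂P(x,y):
  X=0: 0.12914, 0.24872, 0.52813
  X=1: 0.18894, 0.41565, 0.27330
  X=2: 0.23014, 0.30017, 0.17928
  X=3: 0.21896, 0.08622, 0.27565
Sum of the 12 terms: H(X,Y) = 3.0743 bits

Chain rule check:
  H(X) + H(Y|X) = 1.8712 + 1.2031 = 3.0743 bits
  H(X,Y) = 3.0743 bits
✓ Chain rule verified.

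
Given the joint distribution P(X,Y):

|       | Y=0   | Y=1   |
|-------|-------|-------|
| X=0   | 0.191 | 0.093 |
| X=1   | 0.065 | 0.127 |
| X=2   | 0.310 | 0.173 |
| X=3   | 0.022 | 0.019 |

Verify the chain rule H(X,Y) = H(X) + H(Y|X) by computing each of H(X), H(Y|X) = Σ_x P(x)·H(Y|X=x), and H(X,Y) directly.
H(X) = 1.6689 bits, H(Y|X) = 0.9318 bits, H(X,Y) = 2.6007 bits

Marginal of X (row sums):
  P(X=0) = 0.191 + 0.093 = 0.284
  P(X=1) = 0.065 + 0.127 = 0.192
  P(X=2) = 0.310 + 0.173 = 0.483
  P(X=3) = 0.022 + 0.019 = 0.041
H(X) = -[0.284·log₂(0.284) + 0.192·log₂(0.192) + 0.483·log₂(0.483) + 0.041·log₂(0.041)]
  = 0.5158 + 0.4571 + 0.5071 + 0.1889 = 1.6689 bits

H(Y|X) = Σ_x P(x)·H(Y|X=x):
  X=0: P(X=0) = 0.284, P(Y|X=0) = (191/284, 93/284) → H(Y|X=0) = 0.9123
  X=1: P(X=1) = 0.192, P(Y|X=1) = (65/192, 127/192) → H(Y|X=1) = 0.9234
  X=2: P(X=2) = 0.483, P(Y|X=2) = (310/483, 173/483) → H(Y|X=2) = 0.9412
  X=3: P(X=3) = 0.041, P(Y|X=3) = (22/41, 19/41) → H(Y|X=3) = 0.9961
H(Y|X) = 0.284·0.9123 + 0.192·0.9234 + 0.483·0.9412 + 0.041·0.9961 = 0.9318 bits

H(X,Y) = -Σ_{x,y} P(x,y) log₂ P(x,y). Per-cell terms -P(x,y)·log₂P(x,y):
  X=0: 0.4562, 0.3187
  X=1: 0.2563, 0.3781
  X=2: 0.5238, 0.4379
  X=3: 0.1211, 0.1086
Sum of the 8 terms: H(X,Y) = 2.6007 bits

Chain rule check:
  H(X) + H(Y|X) = 1.6689 + 0.9318 = 2.6007 bits
  H(X,Y) = 2.6007 bits
✓ Chain rule verified.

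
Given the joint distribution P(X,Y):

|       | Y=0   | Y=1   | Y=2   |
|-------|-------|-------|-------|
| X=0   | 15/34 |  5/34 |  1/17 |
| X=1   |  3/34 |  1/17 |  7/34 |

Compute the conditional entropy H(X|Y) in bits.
0.7241 bits

H(X|Y) = H(X,Y) - H(Y)

H(X,Y) = -Σ_{x,y} P(x,y) log₂ P(x,y). Per-cell terms -P(x,y)·log₂P(x,y):
  X=0: 0.52084, 0.40670, 0.24044
  X=1: 0.30904, 0.24044, 0.46943
Sum of the 6 terms: H(X,Y) = 2.1869 bits

Marginal of Y (column sums):
  P(Y=0) = 15/34 + 3/34 = 9/17
  P(Y=1) = 5/34 + 1/17 = 7/34
  P(Y=2) = 1/17 + 7/34 = 9/34
H(Y) = -[(9/17)·log₂(9/17) + (7/34)·log₂(7/34) + (9/34)·log₂(9/34)]
  = 0.48576 + 0.46943 + 0.50758 = 1.4628 bits

H(X|Y) = H(X,Y) - H(Y) = 2.1869 - 1.4628 = 0.7241 bits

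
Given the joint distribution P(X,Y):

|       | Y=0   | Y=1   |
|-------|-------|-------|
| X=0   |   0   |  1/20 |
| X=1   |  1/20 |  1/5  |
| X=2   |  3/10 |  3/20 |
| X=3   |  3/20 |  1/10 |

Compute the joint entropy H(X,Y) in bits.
2.5710 bits

H(X,Y) = -Σ_{x,y} P(x,y) log₂ P(x,y). Per-cell terms -P(x,y)·log₂P(x,y):
  X=0: 0.000000, 0.216096
  X=1: 0.216096, 0.464386
  X=2: 0.521090, 0.410545
  X=3: 0.410545, 0.332193
  (cells with P = 0 contribute 0)
Sum of the 8 terms: H(X,Y) = 2.5710 bits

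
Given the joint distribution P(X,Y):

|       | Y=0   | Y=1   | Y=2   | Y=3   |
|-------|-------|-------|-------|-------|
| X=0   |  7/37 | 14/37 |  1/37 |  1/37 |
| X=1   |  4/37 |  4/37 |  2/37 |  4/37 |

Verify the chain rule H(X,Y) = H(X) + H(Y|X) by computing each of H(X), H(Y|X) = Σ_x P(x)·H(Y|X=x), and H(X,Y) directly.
H(X) = 0.9569 bits, H(Y|X) = 1.5781 bits, H(X,Y) = 2.5350 bits

Marginal of X (row sums):
  P(X=0) = 7/37 + 14/37 + 1/37 + 1/37 = 23/37
  P(X=1) = 4/37 + 4/37 + 2/37 + 4/37 = 14/37
H(X) = -[(23/37)·log₂(23/37) + (14/37)·log₂(14/37)]
  = 0.42636 + 0.53052 = 0.9569 bits

H(Y|X) = Σ_x P(x)·H(Y|X=x):
  X=0: P(X=0) = 23/37, P(Y|X=0) = (7/23, 14/23, 1/23, 1/23) → H(Y|X=0) = 1.35163
  X=1: P(X=1) = 14/37, P(Y|X=1) = (2/7, 2/7, 1/7, 2/7) → H(Y|X=1) = 1.95021
H(Y|X) = (23/37)·1.35163 + (14/37)·1.95021 = 1.5781 bits

H(X,Y) = -Σ_{x,y} P(x,y) log₂ P(x,y). Per-cell terms -P(x,y)·log₂P(x,y):
  X=0: 0.45445, 0.53052, 0.14080, 0.14080
  X=1: 0.34697, 0.34697, 0.22754, 0.34697
Sum of the 8 terms: H(X,Y) = 2.5350 bits

Chain rule check:
  H(X) + H(Y|X) = 0.9569 + 1.5781 = 2.5350 bits
  H(X,Y) = 2.5350 bits
✓ Chain rule verified.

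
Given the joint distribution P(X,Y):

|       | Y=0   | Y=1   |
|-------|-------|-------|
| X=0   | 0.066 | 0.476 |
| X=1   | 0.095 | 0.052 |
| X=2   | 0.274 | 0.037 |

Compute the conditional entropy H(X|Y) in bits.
1.0130 bits

H(X|Y) = H(X,Y) - H(Y)

H(X,Y) = -Σ_{x,y} P(x,y) log₂ P(x,y). Per-cell terms -P(x,y)·log₂P(x,y):
  X=0: 0.2588, 0.5098
  X=1: 0.3226, 0.2218
  X=2: 0.5118, 0.1760
Sum of the 6 terms: H(X,Y) = 2.0008 bits

Marginal of Y (column sums):
  P(Y=0) = 0.066 + 0.095 + 0.274 = 0.435
  P(Y=1) = 0.476 + 0.052 + 0.037 = 0.565
H(Y) = -[0.435·log₂(0.435) + 0.565·log₂(0.565)]
  = 0.5224 + 0.4654 = 0.9878 bits

H(X|Y) = H(X,Y) - H(Y) = 2.0008 - 0.9878 = 1.0130 bits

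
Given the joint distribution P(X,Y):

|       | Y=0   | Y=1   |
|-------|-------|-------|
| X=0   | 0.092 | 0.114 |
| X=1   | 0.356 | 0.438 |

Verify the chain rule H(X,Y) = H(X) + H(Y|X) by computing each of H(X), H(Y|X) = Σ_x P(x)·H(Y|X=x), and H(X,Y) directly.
H(X) = 0.7338 bits, H(Y|X) = 0.9922 bits, H(X,Y) = 1.7259 bits

Marginal of X (row sums):
  P(X=0) = 0.092 + 0.114 = 0.206
  P(X=1) = 0.356 + 0.438 = 0.794
H(X) = -[0.206·log₂(0.206) + 0.794·log₂(0.794)]
  = 0.469532 + 0.264235 = 0.7338 bits

H(Y|X) = Σ_x P(x)·H(Y|X=x):
  X=0: P(X=0) = 0.206, P(Y|X=0) = (46/103, 57/103) → H(Y|X=0) = 0.991757
  X=1: P(X=1) = 0.794, P(Y|X=1) = (178/397, 219/397) → H(Y|X=1) = 0.992293
H(Y|X) = 0.206·0.991757 + 0.794·0.992293 = 0.9922 bits

H(X,Y) = -Σ_{x,y} P(x,y) log₂ P(x,y). Per-cell terms -P(x,y)·log₂P(x,y):
  X=0: 0.316684, 0.357150
  X=1: 0.530458, 0.521657
Sum of the 4 terms: H(X,Y) = 1.7259 bits

Chain rule check:
  H(X) + H(Y|X) = 0.7338 + 0.9922 = 1.7260 bits
  H(X,Y) = 1.7259 bits
✓ Chain rule verified (Δ = 0.0001 is 4-dp rounding noise: each of the three values was rounded independently).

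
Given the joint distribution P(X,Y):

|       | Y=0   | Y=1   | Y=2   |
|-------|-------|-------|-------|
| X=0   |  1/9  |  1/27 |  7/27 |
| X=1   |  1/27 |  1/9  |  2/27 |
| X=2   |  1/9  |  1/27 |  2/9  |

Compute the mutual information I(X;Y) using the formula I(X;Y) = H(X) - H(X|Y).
0.1171 bits

I(X;Y) = H(X) - H(X|Y)

Marginal of X (row sums):
  P(X=0) = 1/9 + 1/27 + 7/27 = 11/27
  P(X=1) = 1/27 + 1/9 + 2/27 = 2/9
  P(X=2) = 1/9 + 1/27 + 2/9 = 10/27
H(X) = -[(11/27)·log₂(11/27) + (2/9)·log₂(2/9) + (10/27)·log₂(10/27)]
  = 0.527778 + 0.482206 + 0.530726 = 1.54071 bits

Marginal of Y (column sums):
  P(Y=0) = 1/9 + 1/27 + 1/9 = 7/27
  P(Y=1) = 1/27 + 1/9 + 1/27 = 5/27
  P(Y=2) = 7/27 + 2/27 + 2/9 = 5/9
H(X|Y) = Σ_y P(y)·H(X|Y=y):
  Y=0: P(Y=0) = 7/27, P(X|Y=0) = (3/7, 1/7, 3/7) → H(X|Y=0) = 1.448816
  Y=1: P(Y=1) = 5/27, P(X|Y=1) = (1/5, 3/5, 1/5) → H(X|Y=1) = 1.370951
  Y=2: P(Y=2) = 5/9, P(X|Y=2) = (7/15, 2/15, 2/5) → H(X|Y=2) = 1.429473
H(X|Y) = (7/27)·1.448816 + (5/27)·1.370951 + (5/9)·1.429473 = 1.42365 bits

I(X;Y) = H(X) - H(X|Y) = 1.54071 - 1.42365 = 0.1171 bits

Cross-check via I(X;Y) = H(X) + H(Y) - H(X,Y): computing H(Y) from the column sums and H(X,Y) from the 9 cells in the same way gives H(Y) = 1.42657 bits and H(X,Y) = 2.85022 bits, so
I(X;Y) = 1.54071 + 1.42657 - 2.85022 = 0.1171 bits ✓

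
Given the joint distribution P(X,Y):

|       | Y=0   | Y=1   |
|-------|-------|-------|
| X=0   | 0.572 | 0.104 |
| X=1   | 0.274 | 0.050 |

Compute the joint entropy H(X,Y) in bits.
1.5284 bits

H(X,Y) = -Σ_{x,y} P(x,y) log₂ P(x,y). Per-cell terms -P(x,y)·log₂P(x,y):
  X=0: 0.46098, 0.33960
  X=1: 0.51176, 0.21610
Sum of the 4 terms: H(X,Y) = 1.5284 bits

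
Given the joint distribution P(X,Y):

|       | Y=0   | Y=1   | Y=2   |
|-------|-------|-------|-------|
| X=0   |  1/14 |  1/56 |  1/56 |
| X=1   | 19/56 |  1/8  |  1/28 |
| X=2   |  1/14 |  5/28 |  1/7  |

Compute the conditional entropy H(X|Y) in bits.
1.1770 bits

H(X|Y) = H(X,Y) - H(Y)

H(X,Y) = -Σ_{x,y} P(x,y) log₂ P(x,y). Per-cell terms -P(x,y)·log₂P(x,y):
  X=0: 0.27195, 0.10370, 0.10370
  X=1: 0.52909, 0.37500, 0.17169
  X=2: 0.27195, 0.44383, 0.40105
Sum of the 9 terms: H(X,Y) = 2.6720 bits

Marginal of Y (column sums):
  P(Y=0) = 1/14 + 19/56 + 1/14 = 27/56
  P(Y=1) = 1/56 + 1/8 + 5/28 = 9/28
  P(Y=2) = 1/56 + 1/28 + 1/7 = 11/56
H(Y) = -[(27/56)·log₂(27/56) + (9/28)·log₂(9/28) + (11/56)·log₂(11/56)]
  = 0.50744 + 0.52632 + 0.46120 = 1.4950 bits

H(X|Y) = H(X,Y) - H(Y) = 2.6720 - 1.4950 = 1.1770 bits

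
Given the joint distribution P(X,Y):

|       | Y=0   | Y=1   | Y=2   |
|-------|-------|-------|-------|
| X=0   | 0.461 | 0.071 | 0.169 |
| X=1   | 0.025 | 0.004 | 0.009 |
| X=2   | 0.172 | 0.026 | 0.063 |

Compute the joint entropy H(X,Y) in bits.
2.2705 bits

H(X,Y) = -Σ_{x,y} P(x,y) log₂ P(x,y). Per-cell terms -P(x,y)·log₂P(x,y):
  X=0: 0.5150, 0.2709, 0.4335
  X=1: 0.1330, 0.0319, 0.0612
  X=2: 0.4368, 0.1369, 0.2513
Sum of the 9 terms: H(X,Y) = 2.2705 bits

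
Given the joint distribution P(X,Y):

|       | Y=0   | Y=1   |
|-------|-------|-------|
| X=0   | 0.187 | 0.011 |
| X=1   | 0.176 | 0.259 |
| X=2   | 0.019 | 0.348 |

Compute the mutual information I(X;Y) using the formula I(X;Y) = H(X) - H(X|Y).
0.3668 bits

I(X;Y) = H(X) - H(X|Y)

Marginal of X (row sums):
  P(X=0) = 0.187 + 0.011 = 0.198
  P(X=1) = 0.176 + 0.259 = 0.435
  P(X=2) = 0.019 + 0.348 = 0.367
H(X) = -[0.198·log₂(0.198) + 0.435·log₂(0.435) + 0.367·log₂(0.367)]
  = 0.46261 + 0.52240 + 0.53074 = 1.51575 bits

Marginal of Y (column sums):
  P(Y=0) = 0.187 + 0.176 + 0.019 = 0.382
  P(Y=1) = 0.011 + 0.259 + 0.348 = 0.618
H(X|Y) = Σ_y P(y)·H(X|Y=y):
  Y=0: P(Y=0) = 0.382, P(X|Y=0) = (187/382, 88/191, 19/382) → H(X|Y=0) = 1.23492
  Y=1: P(Y=1) = 0.618, P(X|Y=1) = (11/618, 259/618, 58/103) → H(X|Y=1) = 1.09581
H(X|Y) = 0.382·1.23492 + 0.618·1.09581 = 1.14895 bits

I(X;Y) = H(X) - H(X|Y) = 1.51575 - 1.14895 = 0.3668 bits

Cross-check via I(X;Y) = H(X) + H(Y) - H(X,Y): computing H(Y) from the column sums and H(X,Y) from the 6 cells in the same way gives H(Y) = 0.95944 bits and H(X,Y) = 2.10839 bits, so
I(X;Y) = 1.51575 + 0.95944 - 2.10839 = 0.3668 bits ✓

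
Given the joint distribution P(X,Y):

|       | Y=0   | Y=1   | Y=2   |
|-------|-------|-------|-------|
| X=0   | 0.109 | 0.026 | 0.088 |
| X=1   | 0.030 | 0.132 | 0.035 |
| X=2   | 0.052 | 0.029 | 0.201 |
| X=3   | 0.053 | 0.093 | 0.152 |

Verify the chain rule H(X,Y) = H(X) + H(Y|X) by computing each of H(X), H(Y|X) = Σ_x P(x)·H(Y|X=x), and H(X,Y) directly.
H(X) = 1.9800 bits, H(Y|X) = 1.3123 bits, H(X,Y) = 3.2922 bits

Marginal of X (row sums):
  P(X=0) = 0.109 + 0.026 + 0.088 = 0.223
  P(X=1) = 0.030 + 0.132 + 0.035 = 0.197
  P(X=2) = 0.052 + 0.029 + 0.201 = 0.282
  P(X=3) = 0.053 + 0.093 + 0.152 = 0.298
H(X) = -[0.223·log₂(0.223) + 0.197·log₂(0.197) + 0.282·log₂(0.282) + 0.298·log₂(0.298)]
  = 0.482769 + 0.461715 + 0.514998 + 0.520491 = 1.9800 bits

H(Y|X) = Σ_x P(x)·H(Y|X=x):
  X=0: P(X=0) = 0.223, P(Y|X=0) = (109/223, 26/223, 88/223) → H(Y|X=0) = 1.395638
  X=1: P(X=1) = 0.197, P(Y|X=1) = (30/197, 132/197, 35/197) → H(Y|X=1) = 1.243414
  X=2: P(X=2) = 0.282, P(Y|X=2) = (26/141, 29/282, 67/94) → H(Y|X=2) = 1.135418
  X=3: P(X=3) = 0.298, P(Y|X=3) = (53/298, 93/298, 76/149) → H(Y|X=3) = 1.462771
H(Y|X) = 0.223·1.395638 + 0.197·1.243414 + 0.282·1.135418 + 0.298·1.462771 = 1.3123 bits

H(X,Y) = -Σ_{x,y} P(x,y) log₂ P(x,y). Per-cell terms -P(x,y)·log₂P(x,y):
  X=0: 0.348538, 0.136899, 0.308559
  X=1: 0.151767, 0.385624, 0.169278
  X=2: 0.221798, 0.148126, 0.465261
  X=3: 0.224607, 0.318676, 0.413114
Sum of the 12 terms: H(X,Y) = 3.2922 bits

Chain rule check:
  H(X) + H(Y|X) = 1.9800 + 1.3123 = 3.2923 bits
  H(X,Y) = 3.2922 bits
✓ Chain rule verified (Δ = 0.0001 is 4-dp rounding noise: each of the three values was rounded independently).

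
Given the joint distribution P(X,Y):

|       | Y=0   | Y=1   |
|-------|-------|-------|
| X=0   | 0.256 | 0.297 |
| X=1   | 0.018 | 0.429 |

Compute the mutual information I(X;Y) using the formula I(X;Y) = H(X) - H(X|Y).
0.1875 bits

I(X;Y) = H(X) - H(X|Y)

Marginal of X (row sums):
  P(X=0) = 0.256 + 0.297 = 0.553
  P(X=1) = 0.018 + 0.429 = 0.447
H(X) = -[0.553·log₂(0.553) + 0.447·log₂(0.447)]
  = 0.4726 + 0.5193 = 0.9919 bits

Marginal of Y (column sums):
  P(Y=0) = 0.256 + 0.018 = 0.274
  P(Y=1) = 0.297 + 0.429 = 0.726
H(X|Y) = Σ_y P(y)·H(X|Y=y):
  Y=0: P(Y=0) = 0.274, P(X|Y=0) = (128/137, 9/137) → H(X|Y=0) = 0.3496
  Y=1: P(Y=1) = 0.726, P(X|Y=1) = (9/22, 13/22) → H(X|Y=1) = 0.9760
H(X|Y) = 0.274·0.3496 + 0.726·0.9760 = 0.8044 bits

I(X;Y) = H(X) - H(X|Y) = 0.9919 - 0.8044 = 0.1875 bits

Cross-check via I(X;Y) = H(X) + H(Y) - H(X,Y): computing H(Y) from the column sums and H(X,Y) from the 4 cells in the same way gives H(Y) = 0.8471 bits and H(X,Y) = 1.6515 bits, so
I(X;Y) = 0.9919 + 0.8471 - 1.6515 = 0.1875 bits ✓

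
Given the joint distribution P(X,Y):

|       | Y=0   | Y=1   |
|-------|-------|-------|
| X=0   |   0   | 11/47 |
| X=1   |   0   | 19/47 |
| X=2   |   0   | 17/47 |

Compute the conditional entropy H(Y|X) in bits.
0.0000 bits

H(Y|X) = H(X,Y) - H(X)

H(X,Y) = -Σ_{x,y} P(x,y) log₂ P(x,y). Per-cell terms -P(x,y)·log₂P(x,y):
  X=0: 0.00000, 0.49036
  X=1: 0.00000, 0.52822
  X=2: 0.00000, 0.53066
  (cells with P = 0 contribute 0)
Sum of the 6 terms: H(X,Y) = 1.5492 bits

Marginal of X (row sums):
  P(X=0) = 0 + 11/47 = 11/47
  P(X=1) = 0 + 19/47 = 19/47
  P(X=2) = 0 + 17/47 = 17/47
H(X) = -[(11/47)·log₂(11/47) + (19/47)·log₂(19/47) + (17/47)·log₂(17/47)]
  = 0.49036 + 0.52822 + 0.53066 = 1.5492 bits

H(Y|X) = H(X,Y) - H(X) = 1.5492 - 1.5492 = 0.0000 bits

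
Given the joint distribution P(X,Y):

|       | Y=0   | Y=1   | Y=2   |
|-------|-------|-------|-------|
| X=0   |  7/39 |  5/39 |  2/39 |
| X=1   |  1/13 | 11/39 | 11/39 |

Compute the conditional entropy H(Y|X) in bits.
1.4173 bits

H(Y|X) = H(X,Y) - H(X)

H(X,Y) = -Σ_{x,y} P(x,y) log₂ P(x,y). Per-cell terms -P(x,y)·log₂P(x,y):
  X=0: 0.44478, 0.37993, 0.21976
  X=1: 0.28465, 0.51502, 0.51502
Sum of the 6 terms: H(X,Y) = 2.35916 bits

Marginal of X (row sums):
  P(X=0) = 7/39 + 5/39 + 2/39 = 14/39
  P(X=1) = 1/13 + 11/39 + 11/39 = 25/39
H(X) = -[(14/39)·log₂(14/39) + (25/39)·log₂(25/39)]
  = 0.53058 + 0.41125 = 0.94183 bits

H(Y|X) = H(X,Y) - H(X) = 2.35916 - 0.94183 = 1.4173 bits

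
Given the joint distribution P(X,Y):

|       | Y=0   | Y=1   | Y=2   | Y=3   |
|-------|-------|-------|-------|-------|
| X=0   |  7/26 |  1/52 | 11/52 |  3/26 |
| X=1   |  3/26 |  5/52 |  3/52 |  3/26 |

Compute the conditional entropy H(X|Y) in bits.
0.8465 bits

H(X|Y) = H(X,Y) - H(Y)

H(X,Y) = -Σ_{x,y} P(x,y) log₂ P(x,y). Per-cell terms -P(x,y)·log₂P(x,y):
  X=0: 0.509677, 0.109624, 0.474059, 0.359478
  X=1: 0.359478, 0.324857, 0.237431, 0.359478
Sum of the 8 terms: H(X,Y) = 2.73408 bits

Marginal of Y (column sums):
  P(Y=0) = 7/26 + 3/26 = 5/13
  P(Y=1) = 1/52 + 5/52 = 3/26
  P(Y=2) = 11/52 + 3/52 = 7/26
  P(Y=3) = 3/26 + 3/26 = 3/13
H(Y) = -[(5/13)·log₂(5/13) + (3/26)·log₂(3/26) + (7/26)·log₂(7/26) + (3/13)·log₂(3/13)]
  = 0.530197 + 0.359478 + 0.509677 + 0.488187 = 1.88754 bits

H(X|Y) = H(X,Y) - H(Y) = 2.73408 - 1.88754 = 0.8465 bits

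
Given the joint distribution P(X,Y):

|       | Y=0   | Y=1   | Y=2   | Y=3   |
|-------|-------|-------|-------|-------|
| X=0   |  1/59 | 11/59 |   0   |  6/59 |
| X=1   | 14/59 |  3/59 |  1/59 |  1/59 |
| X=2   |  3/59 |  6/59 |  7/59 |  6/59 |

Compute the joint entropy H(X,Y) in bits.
3.0513 bits

H(X,Y) = -Σ_{x,y} P(x,y) log₂ P(x,y). Per-cell terms -P(x,y)·log₂P(x,y):
  X=0: 0.099706, 0.451785, 0.000000, 0.335357
  X=1: 0.492441, 0.218526, 0.099706, 0.099706
  X=2: 0.218526, 0.335357, 0.364865, 0.335357
  (cells with P = 0 contribute 0)
Sum of the 12 terms: H(X,Y) = 3.0513 bits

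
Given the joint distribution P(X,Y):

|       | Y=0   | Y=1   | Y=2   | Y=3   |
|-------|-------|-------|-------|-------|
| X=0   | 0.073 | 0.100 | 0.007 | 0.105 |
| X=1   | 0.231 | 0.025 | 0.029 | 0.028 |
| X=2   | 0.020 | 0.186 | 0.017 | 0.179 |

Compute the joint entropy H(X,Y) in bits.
3.0217 bits

H(X,Y) = -Σ_{x,y} P(x,y) log₂ P(x,y). Per-cell terms -P(x,y)·log₂P(x,y):
  X=0: 0.275645, 0.332193, 0.050109, 0.341412
  X=1: 0.488342, 0.133048, 0.148126, 0.144436
  X=2: 0.112877, 0.451352, 0.099931, 0.444272
Sum of the 12 terms: H(X,Y) = 3.0217 bits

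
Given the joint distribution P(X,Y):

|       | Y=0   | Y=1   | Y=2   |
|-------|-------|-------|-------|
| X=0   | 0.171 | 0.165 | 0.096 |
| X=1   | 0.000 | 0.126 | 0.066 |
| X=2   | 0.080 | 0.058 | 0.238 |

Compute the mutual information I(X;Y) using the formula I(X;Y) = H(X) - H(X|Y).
0.2230 bits

I(X;Y) = H(X) - H(X|Y)

Marginal of X (row sums):
  P(X=0) = 0.171 + 0.165 + 0.096 = 0.432
  P(X=1) = 0.000 + 0.126 + 0.066 = 0.192
  P(X=2) = 0.080 + 0.058 + 0.238 = 0.376
H(X) = -[0.432·log₂(0.432) + 0.192·log₂(0.192) + 0.376·log₂(0.376)]
  = 0.5231 + 0.4571 + 0.5306 = 1.5108 bits

Marginal of Y (column sums):
  P(Y=0) = 0.171 + 0.000 + 0.080 = 0.251
  P(Y=1) = 0.165 + 0.126 + 0.058 = 0.349
  P(Y=2) = 0.096 + 0.066 + 0.238 = 0.400
H(X|Y) = Σ_y P(y)·H(X|Y=y):
  Y=0: P(Y=0) = 0.251, P(X|Y=0) = (171/251, 0, 80/251) → H(X|Y=0) = 0.9030
  Y=1: P(Y=1) = 0.349, P(X|Y=1) = (165/349, 126/349, 58/349) → H(X|Y=1) = 1.4719
  Y=2: P(Y=2) = 0.400, P(X|Y=2) = (6/25, 33/200, 119/200) → H(X|Y=2) = 1.3687
H(X|Y) = 0.251·0.9030 + 0.349·1.4719 + 0.400·1.3687 = 1.2878 bits

I(X;Y) = H(X) - H(X|Y) = 1.5108 - 1.2878 = 0.2230 bits

Cross-check via I(X;Y) = H(X) + H(Y) - H(X,Y): computing H(Y) from the column sums and H(X,Y) from the 9 cells in the same way gives H(Y) = 1.5594 bits and H(X,Y) = 2.8472 bits, so
I(X;Y) = 1.5108 + 1.5594 - 2.8472 = 0.2230 bits ✓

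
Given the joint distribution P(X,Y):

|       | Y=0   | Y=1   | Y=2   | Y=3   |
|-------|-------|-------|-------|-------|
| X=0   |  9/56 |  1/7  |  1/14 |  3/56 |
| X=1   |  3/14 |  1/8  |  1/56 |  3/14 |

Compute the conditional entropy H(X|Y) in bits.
0.8943 bits

H(X|Y) = H(X,Y) - H(Y)

H(X,Y) = -Σ_{x,y} P(x,y) log₂ P(x,y). Per-cell terms -P(x,y)·log₂P(x,y):
  X=0: 0.42387, 0.40105, 0.27195, 0.22620
  X=1: 0.47623, 0.37500, 0.10370, 0.47623
Sum of the 8 terms: H(X,Y) = 2.7542 bits

Marginal of Y (column sums):
  P(Y=0) = 9/56 + 3/14 = 3/8
  P(Y=1) = 1/7 + 1/8 = 15/56
  P(Y=2) = 1/14 + 1/56 = 5/56
  P(Y=3) = 3/56 + 3/14 = 15/56
H(Y) = -[(3/8)·log₂(3/8) + (15/56)·log₂(15/56) + (5/56)·log₂(5/56) + (15/56)·log₂(15/56)]
  = 0.53064 + 0.50905 + 0.31120 + 0.50905 = 1.8599 bits

H(X|Y) = H(X,Y) - H(Y) = 2.7542 - 1.8599 = 0.8943 bits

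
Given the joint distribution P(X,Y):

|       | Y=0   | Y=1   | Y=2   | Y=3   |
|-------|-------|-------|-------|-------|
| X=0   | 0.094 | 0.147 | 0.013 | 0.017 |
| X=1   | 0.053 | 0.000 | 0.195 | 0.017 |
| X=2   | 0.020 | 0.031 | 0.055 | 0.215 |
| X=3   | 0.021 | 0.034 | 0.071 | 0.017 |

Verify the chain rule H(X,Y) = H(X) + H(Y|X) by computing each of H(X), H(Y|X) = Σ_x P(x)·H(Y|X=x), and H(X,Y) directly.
H(X) = 1.9457 bits, H(Y|X) = 1.3764 bits, H(X,Y) = 3.3220 bits

Marginal of X (row sums):
  P(X=0) = 0.094 + 0.147 + 0.013 + 0.017 = 0.271
  P(X=1) = 0.053 + 0.000 + 0.195 + 0.017 = 0.265
  P(X=2) = 0.020 + 0.031 + 0.055 + 0.215 = 0.321
  P(X=3) = 0.021 + 0.034 + 0.071 + 0.017 = 0.143
H(X) = -[0.271·log₂(0.271) + 0.265·log₂(0.265) + 0.321·log₂(0.321) + 0.143·log₂(0.143)]
  = 0.51047 + 0.50772 + 0.52623 + 0.40125 = 1.9457 bits

H(Y|X) = Σ_x P(x)·H(Y|X=x):
  X=0: P(X=0) = 0.271, P(Y|X=0) = (94/271, 147/271, 13/271, 17/271) → H(Y|X=0) = 1.46932
  X=1: P(X=1) = 0.265, P(Y|X=1) = (1/5, 0, 39/53, 17/265) → H(Y|X=1) = 1.04420
  X=2: P(X=2) = 0.321, P(Y|X=2) = (20/321, 31/321, 55/321, 215/321) → H(Y|X=2) = 1.39853
  X=3: P(X=3) = 0.143, P(Y|X=3) = (21/143, 34/143, 71/143, 17/143) → H(Y|X=3) = 1.76595
H(Y|X) = 0.271·1.46932 + 0.265·1.04420 + 0.321·1.39853 + 0.143·1.76595 = 1.3764 bits

H(X,Y) = -Σ_{x,y} P(x,y) log₂ P(x,y). Per-cell terms -P(x,y)·log₂P(x,y):
  X=0: 0.32065, 0.40662, 0.08145, 0.09993
  X=1: 0.22461, 0.00000, 0.45990, 0.09993
  X=2: 0.11288, 0.15536, 0.23014, 0.47678
  X=3: 0.11704, 0.16586, 0.27094, 0.09993
  (cells with P = 0 contribute 0)
Sum of the 16 terms: H(X,Y) = 3.3220 bits

Chain rule check:
  H(X) + H(Y|X) = 1.9457 + 1.3764 = 3.3221 bits
  H(X,Y) = 3.3220 bits
✓ Chain rule verified (Δ = 0.0001 is 4-dp rounding noise: each of the three values was rounded independently).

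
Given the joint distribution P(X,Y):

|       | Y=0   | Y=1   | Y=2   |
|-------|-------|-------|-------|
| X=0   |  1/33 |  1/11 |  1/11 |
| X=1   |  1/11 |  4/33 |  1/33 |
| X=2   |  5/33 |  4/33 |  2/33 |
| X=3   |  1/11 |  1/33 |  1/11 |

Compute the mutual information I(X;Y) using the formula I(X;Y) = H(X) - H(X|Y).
0.1189 bits

I(X;Y) = H(X) - H(X|Y)

Marginal of X (row sums):
  P(X=0) = 1/33 + 1/11 + 1/11 = 7/33
  P(X=1) = 1/11 + 4/33 + 1/33 = 8/33
  P(X=2) = 5/33 + 4/33 + 2/33 = 1/3
  P(X=3) = 1/11 + 1/33 + 1/11 = 7/33
H(X) = -[(7/33)·log₂(7/33) + (8/33)·log₂(8/33) + (1/3)·log₂(1/3) + (7/33)·log₂(7/33)]
  = 0.47452 + 0.49561 + 0.52832 + 0.47452 = 1.9730 bits

Marginal of Y (column sums):
  P(Y=0) = 1/33 + 1/11 + 5/33 + 1/11 = 4/11
  P(Y=1) = 1/11 + 4/33 + 4/33 + 1/33 = 4/11
  P(Y=2) = 1/11 + 1/33 + 2/33 + 1/11 = 3/11
H(X|Y) = Σ_y P(y)·H(X|Y=y):
  Y=0: P(Y=0) = 4/11, P(X|Y=0) = (1/12, 1/4, 5/12, 1/4) → H(X|Y=0) = 1.82501
  Y=1: P(Y=1) = 4/11, P(X|Y=1) = (1/4, 1/3, 1/3, 1/12) → H(X|Y=1) = 1.85539
  Y=2: P(Y=2) = 3/11, P(X|Y=2) = (1/3, 1/9, 2/9, 1/3) → H(X|Y=2) = 1.89106
H(X|Y) = (4/11)·1.82501 + (4/11)·1.85539 + (3/11)·1.89106 = 1.8541 bits

I(X;Y) = H(X) - H(X|Y) = 1.9730 - 1.8541 = 0.1189 bits

Cross-check via I(X;Y) = H(X) + H(Y) - H(X,Y): computing H(Y) from the column sums and H(X,Y) from the 12 cells in the same way gives H(Y) = 1.5726 bits and H(X,Y) = 3.4267 bits, so
I(X;Y) = 1.9730 + 1.5726 - 3.4267 = 0.1189 bits ✓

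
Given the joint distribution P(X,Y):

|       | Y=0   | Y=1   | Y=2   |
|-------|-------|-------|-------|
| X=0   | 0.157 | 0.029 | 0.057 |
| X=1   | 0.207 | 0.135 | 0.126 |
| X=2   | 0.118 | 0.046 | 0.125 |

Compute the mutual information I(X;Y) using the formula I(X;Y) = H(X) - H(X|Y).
0.0466 bits

I(X;Y) = H(X) - H(X|Y)

Marginal of X (row sums):
  P(X=0) = 0.157 + 0.029 + 0.057 = 0.243
  P(X=1) = 0.207 + 0.135 + 0.126 = 0.468
  P(X=2) = 0.118 + 0.046 + 0.125 = 0.289
H(X) = -[0.243·log₂(0.243) + 0.468·log₂(0.468) + 0.289·log₂(0.289)]
  = 0.495956 + 0.512656 + 0.517558 = 1.52617 bits

Marginal of Y (column sums):
  P(Y=0) = 0.157 + 0.207 + 0.118 = 0.482
  P(Y=1) = 0.029 + 0.135 + 0.046 = 0.210
  P(Y=2) = 0.057 + 0.126 + 0.125 = 0.308
H(X|Y) = Σ_y P(y)·H(X|Y=y):
  Y=0: P(Y=0) = 0.482, P(X|Y=0) = (157/482, 207/482, 59/241) → H(X|Y=0) = 1.547829
  Y=1: P(Y=1) = 0.210, P(X|Y=1) = (29/210, 9/14, 23/105) → H(X|Y=1) = 1.284077
  Y=2: P(Y=2) = 0.308, P(X|Y=2) = (57/308, 9/22, 125/308) → H(X|Y=2) = 1.505958
H(X|Y) = 0.482·1.547829 + 0.210·1.284077 + 0.308·1.505958 = 1.47954 bits

I(X;Y) = H(X) - H(X|Y) = 1.52617 - 1.47954 = 0.0466 bits

Cross-check via I(X;Y) = H(X) + H(Y) - H(X,Y): computing H(Y) from the column sums and H(X,Y) from the 9 cells in the same way gives H(Y) = 1.50361 bits and H(X,Y) = 2.98315 bits, so
I(X;Y) = 1.52617 + 1.50361 - 2.98315 = 0.0466 bits ✓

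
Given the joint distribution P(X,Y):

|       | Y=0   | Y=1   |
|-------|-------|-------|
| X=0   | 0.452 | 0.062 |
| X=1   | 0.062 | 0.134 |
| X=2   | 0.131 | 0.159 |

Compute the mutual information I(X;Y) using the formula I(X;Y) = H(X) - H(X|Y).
0.2009 bits

I(X;Y) = H(X) - H(X|Y)

Marginal of X (row sums):
  P(X=0) = 0.452 + 0.062 = 0.514
  P(X=1) = 0.062 + 0.134 = 0.196
  P(X=2) = 0.131 + 0.159 = 0.290
H(X) = -[0.514·log₂(0.514) + 0.196·log₂(0.196) + 0.290·log₂(0.290)]
  = 0.4935 + 0.4608 + 0.5179 = 1.4722 bits

Marginal of Y (column sums):
  P(Y=0) = 0.452 + 0.062 + 0.131 = 0.645
  P(Y=1) = 0.062 + 0.134 + 0.159 = 0.355
H(X|Y) = Σ_y P(y)·H(X|Y=y):
  Y=0: P(Y=0) = 0.645, P(X|Y=0) = (452/645, 62/645, 131/645) → H(X|Y=0) = 1.1514
  Y=1: P(Y=1) = 0.355, P(X|Y=1) = (62/355, 134/355, 159/355) → H(X|Y=1) = 1.4892
H(X|Y) = 0.645·1.1514 + 0.355·1.4892 = 1.2713 bits

I(X;Y) = H(X) - H(X|Y) = 1.4722 - 1.2713 = 0.2009 bits

Cross-check via I(X;Y) = H(X) + H(Y) - H(X,Y): computing H(Y) from the column sums and H(X,Y) from the 6 cells in the same way gives H(Y) = 0.9385 bits and H(X,Y) = 2.2098 bits, so
I(X;Y) = 1.4722 + 0.9385 - 2.2098 = 0.2009 bits ✓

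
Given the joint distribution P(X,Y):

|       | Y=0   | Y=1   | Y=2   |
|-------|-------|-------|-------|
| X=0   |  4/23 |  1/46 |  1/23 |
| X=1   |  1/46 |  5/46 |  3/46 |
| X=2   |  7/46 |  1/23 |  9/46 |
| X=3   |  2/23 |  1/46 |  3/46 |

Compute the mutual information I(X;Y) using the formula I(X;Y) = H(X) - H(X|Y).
0.2019 bits

I(X;Y) = H(X) - H(X|Y)

Marginal of X (row sums):
  P(X=0) = 4/23 + 1/46 + 1/23 = 11/46
  P(X=1) = 1/46 + 5/46 + 3/46 = 9/46
  P(X=2) = 7/46 + 1/23 + 9/46 = 9/23
  P(X=3) = 2/23 + 1/46 + 3/46 = 4/23
H(X) = -[(11/46)·log₂(11/46) + (9/46)·log₂(9/46) + (9/23)·log₂(9/23) + (4/23)·log₂(4/23)]
  = 0.49360 + 0.46049 + 0.52968 + 0.43888 = 1.92265 bits

Marginal of Y (column sums):
  P(Y=0) = 4/23 + 1/46 + 7/46 + 2/23 = 10/23
  P(Y=1) = 1/46 + 5/46 + 1/23 + 1/46 = 9/46
  P(Y=2) = 1/23 + 3/46 + 9/46 + 3/46 = 17/46
H(X|Y) = Σ_y P(y)·H(X|Y=y):
  Y=0: P(Y=0) = 10/23, P(X|Y=0) = (2/5, 1/20, 7/20, 1/5) → H(X|Y=0) = 1.73935
  Y=1: P(Y=1) = 9/46, P(X|Y=1) = (1/9, 5/9, 2/9, 1/9) → H(X|Y=1) = 1.65774
  Y=2: P(Y=2) = 17/46, P(X|Y=2) = (2/17, 3/17, 9/17, 3/17) → H(X|Y=2) = 1.73222
H(X|Y) = (10/23)·1.73935 + (9/46)·1.65774 + (17/46)·1.73222 = 1.72075 bits

I(X;Y) = H(X) - H(X|Y) = 1.92265 - 1.72075 = 0.2019 bits

Cross-check via I(X;Y) = H(X) + H(Y) - H(X,Y): computing H(Y) from the column sums and H(X,Y) from the 12 cells in the same way gives H(Y) = 1.51368 bits and H(X,Y) = 3.23443 bits, so
I(X;Y) = 1.92265 + 1.51368 - 3.23443 = 0.2019 bits ✓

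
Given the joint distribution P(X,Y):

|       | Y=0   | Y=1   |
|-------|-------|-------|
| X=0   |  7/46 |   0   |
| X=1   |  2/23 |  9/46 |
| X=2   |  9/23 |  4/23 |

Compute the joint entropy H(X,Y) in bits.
2.1488 bits

H(X,Y) = -Σ_{x,y} P(x,y) log₂ P(x,y). Per-cell terms -P(x,y)·log₂P(x,y):
  X=0: 0.4133, 0.0000
  X=1: 0.3064, 0.4605
  X=2: 0.5297, 0.4389
  (cells with P = 0 contribute 0)
Sum of the 6 terms: H(X,Y) = 2.1488 bits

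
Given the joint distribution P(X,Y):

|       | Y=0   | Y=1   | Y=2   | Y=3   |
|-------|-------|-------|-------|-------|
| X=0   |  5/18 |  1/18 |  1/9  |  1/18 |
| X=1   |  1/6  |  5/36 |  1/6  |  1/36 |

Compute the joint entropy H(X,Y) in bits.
2.7297 bits

H(X,Y) = -Σ_{x,y} P(x,y) log₂ P(x,y). Per-cell terms -P(x,y)·log₂P(x,y):
  X=0: 0.5133, 0.2317, 0.3522, 0.2317
  X=1: 0.4308, 0.3956, 0.4308, 0.1436
Sum of the 8 terms: H(X,Y) = 2.7297 bits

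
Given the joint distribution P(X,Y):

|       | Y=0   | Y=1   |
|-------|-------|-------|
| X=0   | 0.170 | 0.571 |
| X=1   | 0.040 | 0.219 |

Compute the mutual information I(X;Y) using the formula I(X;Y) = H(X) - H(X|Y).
0.0049 bits

I(X;Y) = H(X) - H(X|Y)

Marginal of X (row sums):
  P(X=0) = 0.170 + 0.571 = 0.741
  P(X=1) = 0.040 + 0.219 = 0.259
H(X) = -[0.741·log₂(0.741) + 0.259·log₂(0.259)]
  = 0.3204 + 0.5048 = 0.8252 bits

Marginal of Y (column sums):
  P(Y=0) = 0.170 + 0.040 = 0.210
  P(Y=1) = 0.571 + 0.219 = 0.790
H(X|Y) = Σ_y P(y)·H(X|Y=y):
  Y=0: P(Y=0) = 0.210, P(X|Y=0) = (17/21, 4/21) → H(X|Y=0) = 0.7025
  Y=1: P(Y=1) = 0.790, P(X|Y=1) = (571/790, 219/790) → H(X|Y=1) = 0.8516
H(X|Y) = 0.210·0.7025 + 0.790·0.8516 = 0.8203 bits

I(X;Y) = H(X) - H(X|Y) = 0.8252 - 0.8203 = 0.0049 bits

Cross-check via I(X;Y) = H(X) + H(Y) - H(X,Y): computing H(Y) from the column sums and H(X,Y) from the 4 cells in the same way gives H(Y) = 0.7415 bits and H(X,Y) = 1.5618 bits, so
I(X;Y) = 0.8252 + 0.7415 - 1.5618 = 0.0049 bits ✓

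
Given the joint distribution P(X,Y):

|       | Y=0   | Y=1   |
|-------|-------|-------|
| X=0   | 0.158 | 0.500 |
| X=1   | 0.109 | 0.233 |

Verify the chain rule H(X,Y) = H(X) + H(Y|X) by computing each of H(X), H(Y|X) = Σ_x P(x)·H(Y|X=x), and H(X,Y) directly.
H(X) = 0.9267 bits, H(Y|X) = 0.8321 bits, H(X,Y) = 1.7588 bits

Marginal of X (row sums):
  P(X=0) = 0.158 + 0.500 = 0.658
  P(X=1) = 0.109 + 0.233 = 0.342
H(X) = -[0.658·log₂(0.658) + 0.342·log₂(0.342)]
  = 0.3973 + 0.5294 = 0.9267 bits

H(Y|X) = Σ_x P(x)·H(Y|X=x):
  X=0: P(X=0) = 0.658, P(Y|X=0) = (79/329, 250/329) → H(Y|X=0) = 0.7952
  X=1: P(X=1) = 0.342, P(Y|X=1) = (109/342, 233/342) → H(Y|X=1) = 0.9030
H(Y|X) = 0.658·0.7952 + 0.342·0.9030 = 0.8321 bits

H(X,Y) = -Σ_{x,y} P(x,y) log₂ P(x,y). Per-cell terms -P(x,y)·log₂P(x,y):
  X=0: 0.4206, 0.5000
  X=1: 0.3485, 0.4897
Sum of the 4 terms: H(X,Y) = 1.7588 bits

Chain rule check:
  H(X) + H(Y|X) = 0.9267 + 0.8321 = 1.7588 bits
  H(X,Y) = 1.7588 bits
✓ Chain rule verified.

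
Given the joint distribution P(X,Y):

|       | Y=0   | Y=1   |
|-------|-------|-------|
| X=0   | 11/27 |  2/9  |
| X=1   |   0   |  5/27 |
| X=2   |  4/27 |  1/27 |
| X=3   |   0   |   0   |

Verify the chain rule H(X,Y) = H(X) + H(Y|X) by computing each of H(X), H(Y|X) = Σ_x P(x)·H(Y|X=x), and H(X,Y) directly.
H(X) = 1.3213 bits, H(Y|X) = 0.7234 bits, H(X,Y) = 2.0448 bits

Marginal of X (row sums):
  P(X=0) = 11/27 + 2/9 = 17/27
  P(X=1) = 0 + 5/27 = 5/27
  P(X=2) = 4/27 + 1/27 = 5/27
  P(X=3) = 0 + 0 = 0
H(X) = -[(17/27)·log₂(17/27) + (5/27)·log₂(5/27) + (5/27)·log₂(5/27)]   (outcomes with P = 0 contribute 0)
  = 0.42023 + 0.45055 + 0.45055 = 1.3213 bits

H(Y|X) = Σ_x P(x)·H(Y|X=x):
  X=0: P(X=0) = 17/27, P(Y|X=0) = (11/17, 6/17) → H(Y|X=0) = 0.93667
  X=1: P(X=1) = 5/27, P(Y|X=1) = (0, 1) → H(Y|X=1) = 0.00000
  X=2: P(X=2) = 5/27, P(Y|X=2) = (4/5, 1/5) → H(Y|X=2) = 0.72193
  X=3: P(X=3) = 0 → contributes 0
H(Y|X) = (17/27)·0.93667 + (5/27)·0.00000 + (5/27)·0.72193 = 0.7234 bits

H(X,Y) = -Σ_{x,y} P(x,y) log₂ P(x,y). Per-cell terms -P(x,y)·log₂P(x,y):
  X=0: 0.52778, 0.48221
  X=1: 0.00000, 0.45055
  X=2: 0.40813, 0.17611
  X=3: 0.00000, 0.00000
  (cells with P = 0 contribute 0)
Sum of the 8 terms: H(X,Y) = 2.0448 bits

Chain rule check:
  H(X) + H(Y|X) = 1.3213 + 0.7234 = 2.0447 bits
  H(X,Y) = 2.0448 bits
✓ Chain rule verified (Δ = 0.0001 is 4-dp rounding noise: each of the three values was rounded independently).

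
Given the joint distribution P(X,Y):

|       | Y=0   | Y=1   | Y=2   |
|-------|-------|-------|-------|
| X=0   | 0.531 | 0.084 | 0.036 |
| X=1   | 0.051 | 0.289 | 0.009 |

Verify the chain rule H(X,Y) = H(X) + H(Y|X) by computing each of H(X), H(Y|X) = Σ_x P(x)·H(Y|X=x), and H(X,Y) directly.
H(X) = 0.9332 bits, H(Y|X) = 0.8223 bits, H(X,Y) = 1.7554 bits

Marginal of X (row sums):
  P(X=0) = 0.531 + 0.084 + 0.036 = 0.651
  P(X=1) = 0.051 + 0.289 + 0.009 = 0.349
H(X) = -[0.651·log₂(0.651) + 0.349·log₂(0.349)]
  = 0.403145 + 0.530027 = 0.9332 bits

H(Y|X) = Σ_x P(x)·H(Y|X=x):
  X=0: P(X=0) = 0.651, P(Y|X=0) = (177/217, 4/31, 12/217) → H(Y|X=0) = 0.851912
  X=1: P(X=1) = 0.349, P(Y|X=1) = (51/349, 289/349, 9/349) → H(Y|X=1) = 0.766921
H(Y|X) = 0.651·0.851912 + 0.349·0.766921 = 0.8223 bits

H(X,Y) = -Σ_{x,y} P(x,y) log₂ P(x,y). Per-cell terms -P(x,y)·log₂P(x,y):
  X=0: 0.484918, 0.300171, 0.172651
  X=1: 0.218961, 0.517558, 0.061163
Sum of the 6 terms: H(X,Y) = 1.7554 bits

Chain rule check:
  H(X) + H(Y|X) = 0.9332 + 0.8223 = 1.7555 bits
  H(X,Y) = 1.7554 bits
✓ Chain rule verified (Δ = 0.0001 is 4-dp rounding noise: each of the three values was rounded independently).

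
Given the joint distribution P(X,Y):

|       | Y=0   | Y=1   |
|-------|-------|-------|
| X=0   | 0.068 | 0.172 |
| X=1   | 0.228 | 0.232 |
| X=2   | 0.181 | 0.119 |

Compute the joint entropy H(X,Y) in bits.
2.4876 bits

H(X,Y) = -Σ_{x,y} P(x,y) log₂ P(x,y). Per-cell terms -P(x,y)·log₂P(x,y):
  X=0: 0.26373, 0.43680
  X=1: 0.48630, 0.48901
  X=2: 0.44633, 0.36545
Sum of the 6 terms: H(X,Y) = 2.4876 bits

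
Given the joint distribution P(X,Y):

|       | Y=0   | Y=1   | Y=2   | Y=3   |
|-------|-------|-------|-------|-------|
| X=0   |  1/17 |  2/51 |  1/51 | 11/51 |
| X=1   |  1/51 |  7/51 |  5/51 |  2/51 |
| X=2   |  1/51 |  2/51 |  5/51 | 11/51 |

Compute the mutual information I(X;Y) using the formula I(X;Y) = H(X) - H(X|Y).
0.2445 bits

I(X;Y) = H(X) - H(X|Y)

Marginal of X (row sums):
  P(X=0) = 1/17 + 2/51 + 1/51 + 11/51 = 1/3
  P(X=1) = 1/51 + 7/51 + 5/51 + 2/51 = 5/17
  P(X=2) = 1/51 + 2/51 + 5/51 + 11/51 = 19/51
H(X) = -[(1/3)·log₂(1/3) + (5/17)·log₂(5/17) + (19/51)·log₂(19/51)]
  = 0.52832 + 0.51927 + 0.53070 = 1.57829 bits

Marginal of Y (column sums):
  P(Y=0) = 1/17 + 1/51 + 1/51 = 5/51
  P(Y=1) = 2/51 + 7/51 + 2/51 = 11/51
  P(Y=2) = 1/51 + 5/51 + 5/51 = 11/51
  P(Y=3) = 11/51 + 2/51 + 11/51 = 8/17
H(X|Y) = Σ_y P(y)·H(X|Y=y):
  Y=0: P(Y=0) = 5/51, P(X|Y=0) = (3/5, 1/5, 1/5) → H(X|Y=0) = 1.37095
  Y=1: P(Y=1) = 11/51, P(X|Y=1) = (2/11, 7/11, 2/11) → H(X|Y=1) = 1.30930
  Y=2: P(Y=2) = 11/51, P(X|Y=2) = (1/11, 5/11, 5/11) → H(X|Y=2) = 1.34859
  Y=3: P(Y=3) = 8/17, P(X|Y=3) = (11/24, 1/12, 11/24) → H(X|Y=3) = 1.33048
H(X|Y) = (5/51)·1.37095 + (11/51)·1.30930 + (11/51)·1.34859 + (8/17)·1.33048 = 1.33379 bits

I(X;Y) = H(X) - H(X|Y) = 1.57829 - 1.33379 = 0.2445 bits

Cross-check via I(X;Y) = H(X) + H(Y) - H(X,Y): computing H(Y) from the column sums and H(X,Y) from the 12 cells in the same way gives H(Y) = 1.79485 bits and H(X,Y) = 3.12864 bits, so
I(X;Y) = 1.57829 + 1.79485 - 3.12864 = 0.2445 bits ✓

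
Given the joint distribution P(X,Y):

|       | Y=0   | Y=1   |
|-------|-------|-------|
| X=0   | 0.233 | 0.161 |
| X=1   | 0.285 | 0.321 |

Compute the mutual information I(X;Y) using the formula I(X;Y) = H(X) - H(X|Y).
0.0102 bits

I(X;Y) = H(X) - H(X|Y)

Marginal of X (row sums):
  P(X=0) = 0.233 + 0.161 = 0.394
  P(X=1) = 0.285 + 0.321 = 0.606
H(X) = -[0.394·log₂(0.394) + 0.606·log₂(0.606)]
  = 0.5294306 + 0.4379018 = 0.967332 bits

Marginal of Y (column sums):
  P(Y=0) = 0.233 + 0.285 = 0.518
  P(Y=1) = 0.161 + 0.321 = 0.482
H(X|Y) = Σ_y P(y)·H(X|Y=y):
  Y=0: P(Y=0) = 0.518, P(X|Y=0) = (233/518, 285/518) → H(X|Y=0) = 0.9927185
  Y=1: P(Y=1) = 0.482, P(X|Y=1) = (161/482, 321/482) → H(X|Y=1) = 0.9189858
H(X|Y) = 0.518·0.9927185 + 0.482·0.9189858 = 0.957179 bits

I(X;Y) = H(X) - H(X|Y) = 0.967332 - 0.957179 = 0.0102 bits

Cross-check via I(X;Y) = H(X) + H(Y) - H(X,Y): computing H(Y) from the column sums and H(X,Y) from the 4 cells in the same way gives H(Y) = 0.999065 bits and H(X,Y) = 1.956244 bits, so
I(X;Y) = 0.967332 + 0.999065 - 1.956244 = 0.0102 bits ✓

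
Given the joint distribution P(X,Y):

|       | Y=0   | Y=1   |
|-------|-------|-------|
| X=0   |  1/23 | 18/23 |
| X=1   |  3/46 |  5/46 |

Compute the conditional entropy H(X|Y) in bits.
0.5823 bits

H(X|Y) = H(X,Y) - H(Y)

H(X,Y) = -Σ_{x,y} P(x,y) log₂ P(x,y). Per-cell terms -P(x,y)·log₂P(x,y):
  X=0: 0.19668, 0.27676
  X=1: 0.25687, 0.34800
Sum of the 4 terms: H(X,Y) = 1.0783 bits

Marginal of Y (column sums):
  P(Y=0) = 1/23 + 3/46 = 5/46
  P(Y=1) = 18/23 + 5/46 = 41/46
H(Y) = -[(5/46)·log₂(5/46) + (41/46)·log₂(41/46)]
  = 0.34800 + 0.14797 = 0.4960 bits

H(X|Y) = H(X,Y) - H(Y) = 1.0783 - 0.4960 = 0.5823 bits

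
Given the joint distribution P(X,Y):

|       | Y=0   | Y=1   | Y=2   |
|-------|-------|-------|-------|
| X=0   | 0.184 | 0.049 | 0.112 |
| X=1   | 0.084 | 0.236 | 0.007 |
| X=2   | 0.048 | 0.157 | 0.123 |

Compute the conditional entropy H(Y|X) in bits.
1.2752 bits

H(Y|X) = H(X,Y) - H(X)

H(X,Y) = -Σ_{x,y} P(x,y) log₂ P(x,y). Per-cell terms -P(x,y)·log₂P(x,y):
  X=0: 0.44937, 0.21320, 0.35374
  X=1: 0.30017, 0.49162, 0.05011
  X=2: 0.21028, 0.41937, 0.37186
Sum of the 9 terms: H(X,Y) = 2.8597 bits

Marginal of X (row sums):
  P(X=0) = 0.184 + 0.049 + 0.112 = 0.345
  P(X=1) = 0.084 + 0.236 + 0.007 = 0.327
  P(X=2) = 0.048 + 0.157 + 0.123 = 0.328
H(X) = -[0.345·log₂(0.345) + 0.327·log₂(0.327) + 0.328·log₂(0.328)]
  = 0.52969 + 0.52733 + 0.52750 = 1.5845 bits

H(Y|X) = H(X,Y) - H(X) = 2.8597 - 1.5845 = 1.2752 bits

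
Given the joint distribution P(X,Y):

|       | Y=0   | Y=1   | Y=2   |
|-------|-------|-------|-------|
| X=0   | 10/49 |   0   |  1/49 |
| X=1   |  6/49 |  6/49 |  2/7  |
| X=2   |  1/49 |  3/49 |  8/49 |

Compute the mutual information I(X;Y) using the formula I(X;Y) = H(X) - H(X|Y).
0.3281 bits

I(X;Y) = H(X) - H(X|Y)

Marginal of X (row sums):
  P(X=0) = 10/49 + 0 + 1/49 = 11/49
  P(X=1) = 6/49 + 6/49 + 2/7 = 26/49
  P(X=2) = 1/49 + 3/49 + 8/49 = 12/49
H(X) = -[(11/49)·log₂(11/49) + (26/49)·log₂(26/49) + (12/49)·log₂(12/49)]
  = 0.483838 + 0.485123 + 0.497081 = 1.466042 bits

Marginal of Y (column sums):
  P(Y=0) = 10/49 + 6/49 + 1/49 = 17/49
  P(Y=1) = 0 + 6/49 + 3/49 = 9/49
  P(Y=2) = 1/49 + 2/7 + 8/49 = 23/49
H(X|Y) = Σ_y P(y)·H(X|Y=y):
  Y=0: P(Y=0) = 17/49, P(X|Y=0) = (10/17, 6/17, 1/17) → H(X|Y=0) = 1.221048
  Y=1: P(Y=1) = 9/49, P(X|Y=1) = (0, 2/3, 1/3) → H(X|Y=1) = 0.918296
  Y=2: P(Y=2) = 23/49, P(X|Y=2) = (1/23, 14/23, 8/23) → H(X|Y=2) = 1.162563
H(X|Y) = (17/49)·1.221048 + (9/49)·0.918296 + (23/49)·1.162563 = 1.137988 bits

I(X;Y) = H(X) - H(X|Y) = 1.466042 - 1.137988 = 0.3281 bits

Cross-check via I(X;Y) = H(X) + H(Y) - H(X,Y): computing H(Y) from the column sums and H(X,Y) from the 9 cells in the same way gives H(Y) = 1.491075 bits and H(X,Y) = 2.629063 bits, so
I(X;Y) = 1.466042 + 1.491075 - 2.629063 = 0.3281 bits ✓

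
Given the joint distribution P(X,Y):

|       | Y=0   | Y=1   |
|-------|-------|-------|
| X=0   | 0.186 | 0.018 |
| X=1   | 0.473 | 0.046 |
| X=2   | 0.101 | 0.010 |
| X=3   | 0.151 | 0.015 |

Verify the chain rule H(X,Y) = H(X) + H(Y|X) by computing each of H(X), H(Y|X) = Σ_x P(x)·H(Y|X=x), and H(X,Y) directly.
H(X) = 1.7410 bits, H(Y|X) = 0.4331 bits, H(X,Y) = 2.1741 bits

Marginal of X (row sums):
  P(X=0) = 0.186 + 0.018 = 0.204
  P(X=1) = 0.473 + 0.046 = 0.519
  P(X=2) = 0.101 + 0.010 = 0.111
  P(X=3) = 0.151 + 0.015 = 0.166
H(X) = -[0.204·log₂(0.204) + 0.519·log₂(0.519) + 0.111·log₂(0.111) + 0.166·log₂(0.166)]
  = 0.4678 + 0.4911 + 0.3520 + 0.4301 = 1.7410 bits

H(Y|X) = Σ_x P(x)·H(Y|X=x):
  X=0: P(X=0) = 0.204, P(Y|X=0) = (31/34, 3/34) → H(Y|X=0) = 0.4306
  X=1: P(X=1) = 0.519, P(Y|X=1) = (473/519, 46/519) → H(Y|X=1) = 0.4319
  X=2: P(X=2) = 0.111, P(Y|X=2) = (101/111, 10/111) → H(Y|X=2) = 0.4368
  X=3: P(X=3) = 0.166, P(Y|X=3) = (151/166, 15/166) → H(Y|X=3) = 0.4377
H(Y|X) = 0.204·0.4306 + 0.519·0.4319 + 0.111·0.4368 + 0.166·0.4377 = 0.4331 bits

H(X,Y) = -Σ_{x,y} P(x,y) log₂ P(x,y). Per-cell terms -P(x,y)·log₂P(x,y):
  X=0: 0.4514, 0.1043
  X=1: 0.5109, 0.2043
  X=2: 0.3341, 0.0664
  X=3: 0.4118, 0.0909
Sum of the 8 terms: H(X,Y) = 2.1741 bits

Chain rule check:
  H(X) + H(Y|X) = 1.7410 + 0.4331 = 2.1741 bits
  H(X,Y) = 2.1741 bits
✓ Chain rule verified.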